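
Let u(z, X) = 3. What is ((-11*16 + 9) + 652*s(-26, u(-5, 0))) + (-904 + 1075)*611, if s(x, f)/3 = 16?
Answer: 135610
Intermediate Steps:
s(x, f) = 48 (s(x, f) = 3*16 = 48)
((-11*16 + 9) + 652*s(-26, u(-5, 0))) + (-904 + 1075)*611 = ((-11*16 + 9) + 652*48) + (-904 + 1075)*611 = ((-176 + 9) + 31296) + 171*611 = (-167 + 31296) + 104481 = 31129 + 104481 = 135610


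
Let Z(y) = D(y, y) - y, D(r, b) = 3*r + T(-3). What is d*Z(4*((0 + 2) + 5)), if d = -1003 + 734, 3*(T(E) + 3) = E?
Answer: -13988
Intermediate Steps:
T(E) = -3 + E/3
D(r, b) = -4 + 3*r (D(r, b) = 3*r + (-3 + (⅓)*(-3)) = 3*r + (-3 - 1) = 3*r - 4 = -4 + 3*r)
d = -269
Z(y) = -4 + 2*y (Z(y) = (-4 + 3*y) - y = -4 + 2*y)
d*Z(4*((0 + 2) + 5)) = -269*(-4 + 2*(4*((0 + 2) + 5))) = -269*(-4 + 2*(4*(2 + 5))) = -269*(-4 + 2*(4*7)) = -269*(-4 + 2*28) = -269*(-4 + 56) = -269*52 = -13988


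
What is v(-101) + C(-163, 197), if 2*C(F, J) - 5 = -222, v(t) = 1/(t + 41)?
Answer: -6511/60 ≈ -108.52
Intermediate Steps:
v(t) = 1/(41 + t)
C(F, J) = -217/2 (C(F, J) = 5/2 + (½)*(-222) = 5/2 - 111 = -217/2)
v(-101) + C(-163, 197) = 1/(41 - 101) - 217/2 = 1/(-60) - 217/2 = -1/60 - 217/2 = -6511/60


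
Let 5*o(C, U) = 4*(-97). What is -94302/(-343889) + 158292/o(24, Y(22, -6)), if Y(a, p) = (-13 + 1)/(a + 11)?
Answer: -5233419207/2565941 ≈ -2039.6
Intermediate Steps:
Y(a, p) = -12/(11 + a)
o(C, U) = -388/5 (o(C, U) = (4*(-97))/5 = (⅕)*(-388) = -388/5)
-94302/(-343889) + 158292/o(24, Y(22, -6)) = -94302/(-343889) + 158292/(-388/5) = -94302*(-1/343889) + 158292*(-5/388) = 7254/26453 - 197865/97 = -5233419207/2565941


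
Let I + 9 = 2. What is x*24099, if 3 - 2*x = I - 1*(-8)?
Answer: 24099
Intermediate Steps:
I = -7 (I = -9 + 2 = -7)
x = 1 (x = 3/2 - (-7 - 1*(-8))/2 = 3/2 - (-7 + 8)/2 = 3/2 - ½*1 = 3/2 - ½ = 1)
x*24099 = 1*24099 = 24099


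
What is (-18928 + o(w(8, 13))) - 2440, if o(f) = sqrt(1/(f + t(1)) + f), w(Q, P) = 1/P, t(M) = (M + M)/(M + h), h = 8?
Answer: -21368 + 2*sqrt(176995)/455 ≈ -21366.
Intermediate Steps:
t(M) = 2*M/(8 + M) (t(M) = (M + M)/(M + 8) = (2*M)/(8 + M) = 2*M/(8 + M))
o(f) = sqrt(f + 1/(2/9 + f)) (o(f) = sqrt(1/(f + 2*1/(8 + 1)) + f) = sqrt(1/(f + 2*1/9) + f) = sqrt(1/(f + 2*1*(1/9)) + f) = sqrt(1/(f + 2/9) + f) = sqrt(1/(2/9 + f) + f) = sqrt(f + 1/(2/9 + f)))
(-18928 + o(w(8, 13))) - 2440 = (-18928 + sqrt((9 + (2 + 9/13)/13)/(2 + 9/13))) - 2440 = (-18928 + sqrt((9 + (1/13)*(35/13))/(35/13))) - 2440 = (-18928 + sqrt(13*(9 + 35/169)/35)) - 2440 = (-18928 + sqrt((13/35)*(1556/169))) - 2440 = (-18928 + sqrt(1556/455)) - 2440 = (-18928 + 2*sqrt(176995)/455) - 2440 = -21368 + 2*sqrt(176995)/455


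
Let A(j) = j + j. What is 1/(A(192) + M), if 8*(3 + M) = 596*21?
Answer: 2/3891 ≈ 0.00051401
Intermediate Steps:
A(j) = 2*j
M = 3123/2 (M = -3 + (596*21)/8 = -3 + (⅛)*12516 = -3 + 3129/2 = 3123/2 ≈ 1561.5)
1/(A(192) + M) = 1/(2*192 + 3123/2) = 1/(384 + 3123/2) = 1/(3891/2) = 2/3891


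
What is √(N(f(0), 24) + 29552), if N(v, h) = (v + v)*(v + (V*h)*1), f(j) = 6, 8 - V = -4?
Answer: 2*√8270 ≈ 181.88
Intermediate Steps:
V = 12 (V = 8 - 1*(-4) = 8 + 4 = 12)
N(v, h) = 2*v*(v + 12*h) (N(v, h) = (v + v)*(v + (12*h)*1) = (2*v)*(v + 12*h) = 2*v*(v + 12*h))
√(N(f(0), 24) + 29552) = √(2*6*(6 + 12*24) + 29552) = √(2*6*(6 + 288) + 29552) = √(2*6*294 + 29552) = √(3528 + 29552) = √33080 = 2*√8270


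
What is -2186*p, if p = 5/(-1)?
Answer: 10930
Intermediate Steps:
p = -5 (p = 5*(-1) = -5)
-2186*p = -2186*(-5) = 10930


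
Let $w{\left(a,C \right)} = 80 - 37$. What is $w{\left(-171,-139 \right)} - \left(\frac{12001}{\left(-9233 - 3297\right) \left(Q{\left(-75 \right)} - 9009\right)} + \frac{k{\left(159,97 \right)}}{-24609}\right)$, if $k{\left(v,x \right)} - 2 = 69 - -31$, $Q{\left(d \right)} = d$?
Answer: $\frac{40152275178557}{933686131560} \approx 43.004$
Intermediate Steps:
$k{\left(v,x \right)} = 102$ ($k{\left(v,x \right)} = 2 + \left(69 - -31\right) = 2 + \left(69 + 31\right) = 2 + 100 = 102$)
$w{\left(a,C \right)} = 43$
$w{\left(-171,-139 \right)} - \left(\frac{12001}{\left(-9233 - 3297\right) \left(Q{\left(-75 \right)} - 9009\right)} + \frac{k{\left(159,97 \right)}}{-24609}\right) = 43 - \left(\frac{12001}{\left(-9233 - 3297\right) \left(-75 - 9009\right)} + \frac{102}{-24609}\right) = 43 - \left(\frac{12001}{\left(-12530\right) \left(-9084\right)} + 102 \left(- \frac{1}{24609}\right)\right) = 43 - \left(\frac{12001}{113822520} - \frac{34}{8203}\right) = 43 - - \frac{3771521477}{933686131560} = 43 + \frac{3771521477}{933686131560} = \frac{40152275178557}{933686131560}$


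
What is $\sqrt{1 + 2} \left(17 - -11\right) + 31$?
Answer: $31 + 28 \sqrt{3} \approx 79.497$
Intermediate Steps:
$\sqrt{1 + 2} \left(17 - -11\right) + 31 = \sqrt{3} \left(17 + 11\right) + 31 = \sqrt{3} \cdot 28 + 31 = 28 \sqrt{3} + 31 = 31 + 28 \sqrt{3}$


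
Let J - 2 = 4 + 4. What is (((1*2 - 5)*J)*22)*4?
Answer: -2640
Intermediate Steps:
J = 10 (J = 2 + (4 + 4) = 2 + 8 = 10)
(((1*2 - 5)*J)*22)*4 = (((1*2 - 5)*10)*22)*4 = (((2 - 5)*10)*22)*4 = (-3*10*22)*4 = -30*22*4 = -660*4 = -2640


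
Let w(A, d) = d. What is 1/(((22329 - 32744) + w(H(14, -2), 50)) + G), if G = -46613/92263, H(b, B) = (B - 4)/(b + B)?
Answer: -92263/956352608 ≈ -9.6474e-5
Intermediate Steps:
H(b, B) = (-4 + B)/(B + b)
G = -46613/92263 (G = -46613*1/92263 = -46613/92263 ≈ -0.50522)
1/(((22329 - 32744) + w(H(14, -2), 50)) + G) = 1/(((22329 - 32744) + 50) - 46613/92263) = 1/((-10415 + 50) - 46613/92263) = 1/(-10365 - 46613/92263) = 1/(-956352608/92263) = -92263/956352608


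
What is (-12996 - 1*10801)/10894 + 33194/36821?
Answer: -514613901/401127974 ≈ -1.2829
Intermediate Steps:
(-12996 - 1*10801)/10894 + 33194/36821 = (-12996 - 10801)*(1/10894) + 33194*(1/36821) = -23797*1/10894 + 33194/36821 = -23797/10894 + 33194/36821 = -514613901/401127974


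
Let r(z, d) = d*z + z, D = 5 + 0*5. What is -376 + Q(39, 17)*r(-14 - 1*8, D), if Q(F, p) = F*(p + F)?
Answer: -288664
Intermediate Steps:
D = 5 (D = 5 + 0 = 5)
Q(F, p) = F*(F + p)
r(z, d) = z + d*z
-376 + Q(39, 17)*r(-14 - 1*8, D) = -376 + (39*(39 + 17))*((-14 - 1*8)*(1 + 5)) = -376 + (39*56)*((-14 - 8)*6) = -376 + 2184*(-22*6) = -376 + 2184*(-132) = -376 - 288288 = -288664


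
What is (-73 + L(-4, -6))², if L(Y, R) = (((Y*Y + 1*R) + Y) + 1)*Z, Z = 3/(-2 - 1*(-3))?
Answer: 2704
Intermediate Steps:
Z = 3 (Z = 3/(-2 + 3) = 3/1 = 3*1 = 3)
L(Y, R) = 3 + 3*R + 3*Y + 3*Y² (L(Y, R) = (((Y*Y + 1*R) + Y) + 1)*3 = (((Y² + R) + Y) + 1)*3 = (((R + Y²) + Y) + 1)*3 = ((R + Y + Y²) + 1)*3 = (1 + R + Y + Y²)*3 = 3 + 3*R + 3*Y + 3*Y²)
(-73 + L(-4, -6))² = (-73 + (3 + 3*(-6) + 3*(-4) + 3*(-4)²))² = (-73 + (3 - 18 - 12 + 3*16))² = (-73 + (3 - 18 - 12 + 48))² = (-73 + 21)² = (-52)² = 2704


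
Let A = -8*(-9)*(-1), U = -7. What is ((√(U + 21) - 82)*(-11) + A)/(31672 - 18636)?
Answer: 415/6518 - 11*√14/13036 ≈ 0.060513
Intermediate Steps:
A = -72 (A = 72*(-1) = -72)
((√(U + 21) - 82)*(-11) + A)/(31672 - 18636) = ((√(-7 + 21) - 82)*(-11) - 72)/(31672 - 18636) = ((√14 - 82)*(-11) - 72)/13036 = ((-82 + √14)*(-11) - 72)*(1/13036) = ((902 - 11*√14) - 72)*(1/13036) = (830 - 11*√14)*(1/13036) = 415/6518 - 11*√14/13036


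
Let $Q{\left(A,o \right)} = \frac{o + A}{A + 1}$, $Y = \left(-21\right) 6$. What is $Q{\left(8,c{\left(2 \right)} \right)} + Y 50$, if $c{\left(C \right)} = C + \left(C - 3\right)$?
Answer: $-6299$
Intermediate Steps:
$Y = -126$
$c{\left(C \right)} = -3 + 2 C$ ($c{\left(C \right)} = C + \left(-3 + C\right) = -3 + 2 C$)
$Q{\left(A,o \right)} = \frac{A + o}{1 + A}$
$Q{\left(8,c{\left(2 \right)} \right)} + Y 50 = \frac{8 + \left(-3 + 2 \cdot 2\right)}{1 + 8} - 6300 = \frac{8 + \left(-3 + 4\right)}{9} - 6300 = \frac{8 + 1}{9} - 6300 = \frac{1}{9} \cdot 9 - 6300 = 1 - 6300 = -6299$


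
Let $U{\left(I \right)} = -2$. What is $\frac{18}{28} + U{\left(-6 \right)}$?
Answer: $- \frac{19}{14} \approx -1.3571$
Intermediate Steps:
$\frac{18}{28} + U{\left(-6 \right)} = \frac{18}{28} - 2 = 18 \cdot \frac{1}{28} - 2 = \frac{9}{14} - 2 = - \frac{19}{14}$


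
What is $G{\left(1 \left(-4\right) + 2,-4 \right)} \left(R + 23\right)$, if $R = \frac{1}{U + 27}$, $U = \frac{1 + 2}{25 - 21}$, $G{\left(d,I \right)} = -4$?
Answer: $- \frac{10228}{111} \approx -92.144$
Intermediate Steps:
$U = \frac{3}{4} \approx 0.75$
$R = \frac{4}{111}$ ($R = \frac{1}{\frac{3}{4} + 27} = \frac{1}{\frac{111}{4}} = \frac{4}{111} \approx 0.036036$)
$G{\left(1 \left(-4\right) + 2,-4 \right)} \left(R + 23\right) = - 4 \left(\frac{4}{111} + 23\right) = \left(-4\right) \frac{2557}{111} = - \frac{10228}{111}$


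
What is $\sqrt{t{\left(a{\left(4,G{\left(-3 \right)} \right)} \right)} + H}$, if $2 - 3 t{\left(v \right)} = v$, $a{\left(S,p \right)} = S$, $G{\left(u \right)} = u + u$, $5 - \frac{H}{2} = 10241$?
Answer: $\frac{i \sqrt{184254}}{3} \approx 143.08 i$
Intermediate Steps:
$H = -20472$ ($H = 10 - 20482 = -20472$)
$G{\left(u \right)} = 2 u$
$t{\left(v \right)} = \frac{2}{3} - \frac{v}{3}$
$\sqrt{t{\left(a{\left(4,G{\left(-3 \right)} \right)} \right)} + H} = \sqrt{\left(\frac{2}{3} - \frac{4}{3}\right) - 20472} = \sqrt{- \frac{2}{3} - 20472} = \sqrt{- \frac{61418}{3}} = \frac{i \sqrt{184254}}{3}$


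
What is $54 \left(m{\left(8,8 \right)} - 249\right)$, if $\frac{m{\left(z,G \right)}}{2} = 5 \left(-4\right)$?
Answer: $-15606$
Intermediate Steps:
$m{\left(z,G \right)} = -40$ ($m{\left(z,G \right)} = 2 \cdot 5 \left(-4\right) = 2 \left(-20\right) = -40$)
$54 \left(m{\left(8,8 \right)} - 249\right) = 54 \left(-40 - 249\right) = 54 \left(-289\right) = -15606$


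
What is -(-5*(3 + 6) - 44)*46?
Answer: 4094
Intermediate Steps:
-(-5*(3 + 6) - 44)*46 = -(-5*9 - 44)*46 = -(-45 - 44)*46 = -(-89)*46 = -1*(-4094) = 4094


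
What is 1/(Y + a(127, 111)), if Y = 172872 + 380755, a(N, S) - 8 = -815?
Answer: 1/552820 ≈ 1.8089e-6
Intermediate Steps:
a(N, S) = -807 (a(N, S) = 8 - 815 = -807)
Y = 553627
1/(Y + a(127, 111)) = 1/(553627 - 807) = 1/552820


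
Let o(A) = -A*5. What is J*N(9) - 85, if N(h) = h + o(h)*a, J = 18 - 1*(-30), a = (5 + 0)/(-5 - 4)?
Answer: 1547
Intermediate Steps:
o(A) = -5*A
a = -5/9 (a = 5/(-9) = 5*(-⅑) = -5/9 ≈ -0.55556)
J = 48 (J = 18 + 30 = 48)
N(h) = 34*h/9 (N(h) = h - 5*h*(-5/9) = h + 25*h/9 = 34*h/9)
J*N(9) - 85 = 48*((34/9)*9) - 85 = 48*34 - 85 = 1632 - 85 = 1547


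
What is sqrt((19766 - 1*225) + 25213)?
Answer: sqrt(44754) ≈ 211.55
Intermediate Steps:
sqrt((19766 - 1*225) + 25213) = sqrt((19766 - 225) + 25213) = sqrt(19541 + 25213) = sqrt(44754)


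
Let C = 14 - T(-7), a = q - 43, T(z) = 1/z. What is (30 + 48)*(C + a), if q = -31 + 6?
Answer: -29406/7 ≈ -4200.9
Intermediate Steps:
q = -25
a = -68 (a = -25 - 43 = -68)
C = 99/7 (C = 14 - 1/(-7) = 14 - 1*(-1/7) = 14 + 1/7 = 99/7 ≈ 14.143)
(30 + 48)*(C + a) = (30 + 48)*(99/7 - 68) = 78*(-377/7) = -29406/7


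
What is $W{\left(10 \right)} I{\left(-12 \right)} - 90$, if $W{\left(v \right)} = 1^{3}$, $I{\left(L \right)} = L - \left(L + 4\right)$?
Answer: $-94$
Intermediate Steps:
$I{\left(L \right)} = -4$ ($I{\left(L \right)} = L - \left(4 + L\right) = -4$)
$W{\left(v \right)} = 1$
$W{\left(10 \right)} I{\left(-12 \right)} - 90 = 1 \left(-4\right) - 90 = -4 - 90 = -94$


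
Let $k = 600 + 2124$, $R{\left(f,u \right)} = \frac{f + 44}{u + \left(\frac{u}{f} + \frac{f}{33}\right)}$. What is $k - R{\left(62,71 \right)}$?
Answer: $\frac{412341096}{151453} \approx 2722.6$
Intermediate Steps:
$R{\left(f,u \right)} = \frac{44 + f}{u + \frac{f}{33} + \frac{u}{f}}$ ($R{\left(f,u \right)} = \frac{44 + f}{u + \left(\frac{u}{f} + f \frac{1}{33}\right)} = \frac{44 + f}{u + \left(\frac{u}{f} + \frac{f}{33}\right)} = \frac{44 + f}{u + \left(\frac{f}{33} + \frac{u}{f}\right)} = \frac{44 + f}{u + \frac{f}{33} + \frac{u}{f}}$)
$k = 2724$
$k - R{\left(62,71 \right)} = 2724 - 33 \cdot 62 \frac{1}{62^{2} + 33 \cdot 71 + 33 \cdot 62 \cdot 71} \left(44 + 62\right) = 2724 - 33 \cdot 62 \frac{1}{3844 + 2343 + 145266} \cdot 106 = 2724 - 33 \cdot 62 \cdot \frac{1}{151453} \cdot 106 = 2724 - \frac{216876}{151453} = \frac{412341096}{151453}$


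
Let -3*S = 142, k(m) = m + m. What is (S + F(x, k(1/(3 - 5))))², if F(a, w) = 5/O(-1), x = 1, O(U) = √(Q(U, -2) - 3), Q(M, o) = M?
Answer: 80431/36 + 710*I/3 ≈ 2234.2 + 236.67*I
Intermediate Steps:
k(m) = 2*m
S = -142/3 (S = -⅓*142 = -142/3 ≈ -47.333)
O(U) = √(-3 + U) (O(U) = √(U - 3) = √(-3 + U))
F(a, w) = -5*I/2 (F(a, w) = 5/(√(-3 - 1)) = 5/(√(-4)) = 5/((2*I)) = 5*(-I/2) = -5*I/2)
(S + F(x, k(1/(3 - 5))))² = (-142/3 - 5*I/2)²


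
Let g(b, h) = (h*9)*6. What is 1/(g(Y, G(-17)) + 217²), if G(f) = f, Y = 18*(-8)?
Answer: 1/46171 ≈ 2.1659e-5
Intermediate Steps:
Y = -144
g(b, h) = 54*h (g(b, h) = (9*h)*6 = 54*h)
1/(g(Y, G(-17)) + 217²) = 1/(54*(-17) + 217²) = 1/(-918 + 47089) = 1/46171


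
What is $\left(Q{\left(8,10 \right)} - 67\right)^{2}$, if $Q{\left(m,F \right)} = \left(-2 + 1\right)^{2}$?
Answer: $4356$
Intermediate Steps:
$Q{\left(m,F \right)} = 1$ ($Q{\left(m,F \right)} = \left(-1\right)^{2} = 1$)
$\left(Q{\left(8,10 \right)} - 67\right)^{2} = \left(1 - 67\right)^{2} = \left(-66\right)^{2} = 4356$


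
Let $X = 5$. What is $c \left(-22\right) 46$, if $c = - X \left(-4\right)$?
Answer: $-20240$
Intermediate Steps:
$c = 20$ ($c = \left(-1\right) 5 \left(-4\right) = \left(-5\right) \left(-4\right) = 20$)
$c \left(-22\right) 46 = 20 \left(-22\right) 46 = \left(-440\right) 46 = -20240$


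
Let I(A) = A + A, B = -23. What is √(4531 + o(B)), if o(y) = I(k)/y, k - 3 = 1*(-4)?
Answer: √2396945/23 ≈ 67.313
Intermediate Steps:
k = -1 (k = 3 + 1*(-4) = 3 - 4 = -1)
I(A) = 2*A
o(y) = -2/y (o(y) = (2*(-1))/y = -2/y)
√(4531 + o(B)) = √(4531 - 2/(-23)) = √(4531 - 2*(-1/23)) = √(4531 + 2/23) = √(104215/23) = √2396945/23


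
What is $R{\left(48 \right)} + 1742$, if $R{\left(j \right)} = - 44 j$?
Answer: $-370$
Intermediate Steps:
$R{\left(48 \right)} + 1742 = \left(-44\right) 48 + 1742 = -2112 + 1742 = -370$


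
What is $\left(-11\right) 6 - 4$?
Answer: $-70$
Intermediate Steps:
$\left(-11\right) 6 - 4 = -66 - 4 = -70$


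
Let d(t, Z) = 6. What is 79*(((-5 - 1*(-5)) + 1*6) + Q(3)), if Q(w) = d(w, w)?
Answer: 948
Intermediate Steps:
Q(w) = 6
79*(((-5 - 1*(-5)) + 1*6) + Q(3)) = 79*(((-5 - 1*(-5)) + 1*6) + 6) = 79*(((-5 + 5) + 6) + 6) = 79*((0 + 6) + 6) = 79*(6 + 6) = 79*12 = 948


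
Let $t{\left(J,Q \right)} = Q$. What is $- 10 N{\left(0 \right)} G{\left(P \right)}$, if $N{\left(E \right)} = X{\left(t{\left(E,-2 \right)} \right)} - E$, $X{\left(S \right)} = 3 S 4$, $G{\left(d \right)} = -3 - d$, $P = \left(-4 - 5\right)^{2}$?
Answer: $-20160$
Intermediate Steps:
$P = 81$ ($P = \left(-9\right)^{2} = 81$)
$X{\left(S \right)} = 12 S$
$N{\left(E \right)} = -24 - E$ ($N{\left(E \right)} = 12 \left(-2\right) - E = -24 - E$)
$- 10 N{\left(0 \right)} G{\left(P \right)} = - 10 \left(-24 - 0\right) \left(-3 - 81\right) = - 10 \left(-24 + 0\right) \left(-3 - 81\right) = \left(-10\right) \left(-24\right) \left(-84\right) = 240 \left(-84\right) = -20160$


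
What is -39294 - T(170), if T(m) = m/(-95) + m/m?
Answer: -746571/19 ≈ -39293.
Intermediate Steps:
T(m) = 1 - m/95 (T(m) = m*(-1/95) + 1 = -m/95 + 1 = 1 - m/95)
-39294 - T(170) = -39294 - (1 - 1/95*170) = -39294 - (1 - 34/19) = -39294 - 1*(-15/19) = -39294 + 15/19 = -746571/19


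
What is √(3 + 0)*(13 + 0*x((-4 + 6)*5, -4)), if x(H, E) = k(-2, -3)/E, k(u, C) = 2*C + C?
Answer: 13*√3 ≈ 22.517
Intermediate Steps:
k(u, C) = 3*C
x(H, E) = -9/E (x(H, E) = (3*(-3))/E = -9/E)
√(3 + 0)*(13 + 0*x((-4 + 6)*5, -4)) = √(3 + 0)*(13 + 0*(-9/(-4))) = √3*(13 + 0*(-9*(-¼))) = √3*(13 + 0*(9/4)) = √3*(13 + 0) = √3*13 = 13*√3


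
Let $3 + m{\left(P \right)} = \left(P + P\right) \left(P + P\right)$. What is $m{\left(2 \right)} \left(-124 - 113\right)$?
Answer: $-3081$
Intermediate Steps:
$m{\left(P \right)} = -3 + 4 P^{2}$ ($m{\left(P \right)} = -3 + \left(P + P\right) \left(P + P\right) = -3 + 2 P 2 P = -3 + 4 P^{2}$)
$m{\left(2 \right)} \left(-124 - 113\right) = \left(-3 + 4 \cdot 2^{2}\right) \left(-124 - 113\right) = \left(-3 + 4 \cdot 4\right) \left(-237\right) = \left(-3 + 16\right) \left(-237\right) = 13 \left(-237\right) = -3081$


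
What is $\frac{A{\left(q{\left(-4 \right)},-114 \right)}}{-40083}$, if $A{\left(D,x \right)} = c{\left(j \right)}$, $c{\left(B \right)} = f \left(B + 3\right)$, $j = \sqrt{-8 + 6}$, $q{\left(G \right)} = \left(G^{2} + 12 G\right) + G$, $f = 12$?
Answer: $- \frac{12}{13361} - \frac{4 i \sqrt{2}}{13361} \approx -0.00089814 - 0.00042339 i$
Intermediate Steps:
$q{\left(G \right)} = G^{2} + 13 G$
$j = i \sqrt{2}$ ($j = \sqrt{-2} = i \sqrt{2} \approx 1.4142 i$)
$c{\left(B \right)} = 36 + 12 B$ ($c{\left(B \right)} = 12 \left(B + 3\right) = 12 \left(3 + B\right) = 36 + 12 B$)
$A{\left(D,x \right)} = 36 + 12 i \sqrt{2}$
$\frac{A{\left(q{\left(-4 \right)},-114 \right)}}{-40083} = \frac{36 + 12 i \sqrt{2}}{-40083} = \left(36 + 12 i \sqrt{2}\right) \left(- \frac{1}{40083}\right) = - \frac{12}{13361} - \frac{4 i \sqrt{2}}{13361}$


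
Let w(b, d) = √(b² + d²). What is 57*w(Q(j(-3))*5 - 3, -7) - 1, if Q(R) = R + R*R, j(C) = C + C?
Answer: -1 + 399*√442 ≈ 8387.5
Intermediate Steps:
j(C) = 2*C
Q(R) = R + R²
57*w(Q(j(-3))*5 - 3, -7) - 1 = 57*√((((2*(-3))*(1 + 2*(-3)))*5 - 3)² + (-7)²) - 1 = 57*√((-6*(1 - 6)*5 - 3)² + 49) - 1 = 57*√((-6*(-5)*5 - 3)² + 49) - 1 = 57*√((30*5 - 3)² + 49) - 1 = 57*√((150 - 3)² + 49) - 1 = 57*√(147² + 49) - 1 = 57*√(21609 + 49) - 1 = 57*√21658 - 1 = 57*(7*√442) - 1 = 399*√442 - 1 = -1 + 399*√442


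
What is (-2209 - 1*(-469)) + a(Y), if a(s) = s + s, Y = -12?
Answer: -1764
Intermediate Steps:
a(s) = 2*s
(-2209 - 1*(-469)) + a(Y) = (-2209 - 1*(-469)) + 2*(-12) = (-2209 + 469) - 24 = -1740 - 24 = -1764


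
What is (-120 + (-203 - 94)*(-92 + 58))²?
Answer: 99560484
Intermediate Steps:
(-120 + (-203 - 94)*(-92 + 58))² = (-120 - 297*(-34))² = (-120 + 10098)² = 9978² = 99560484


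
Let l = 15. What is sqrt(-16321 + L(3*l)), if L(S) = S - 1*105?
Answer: I*sqrt(16381) ≈ 127.99*I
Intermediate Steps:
L(S) = -105 + S (L(S) = S - 105 = -105 + S)
sqrt(-16321 + L(3*l)) = sqrt(-16321 + (-105 + 3*15)) = sqrt(-16321 + (-105 + 45)) = sqrt(-16321 - 60) = sqrt(-16381) = I*sqrt(16381)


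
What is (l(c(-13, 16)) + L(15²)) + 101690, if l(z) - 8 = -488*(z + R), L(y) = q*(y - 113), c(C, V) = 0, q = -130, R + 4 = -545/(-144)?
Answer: 1570375/18 ≈ 87243.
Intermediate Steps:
R = -31/144 (R = -4 - 545/(-144) = -4 - 545*(-1/144) = -4 + 545/144 = -31/144 ≈ -0.21528)
L(y) = 14690 - 130*y (L(y) = -130*(y - 113) = -130*(-113 + y) = 14690 - 130*y)
l(z) = 2035/18 - 488*z (l(z) = 8 - 488*(z - 31/144) = 8 - 488*(-31/144 + z) = 8 + (1891/18 - 488*z) = 2035/18 - 488*z)
(l(c(-13, 16)) + L(15²)) + 101690 = ((2035/18 - 488*0) + (14690 - 130*15²)) + 101690 = ((2035/18 + 0) + (14690 - 130*225)) + 101690 = (2035/18 + (14690 - 29250)) + 101690 = (2035/18 - 14560) + 101690 = -260045/18 + 101690 = 1570375/18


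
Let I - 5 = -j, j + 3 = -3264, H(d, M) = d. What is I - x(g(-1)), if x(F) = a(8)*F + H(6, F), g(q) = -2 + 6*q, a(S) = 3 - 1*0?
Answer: 3290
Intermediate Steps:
a(S) = 3 (a(S) = 3 + 0 = 3)
j = -3267 (j = -3 - 3264 = -3267)
I = 3272 (I = 5 - 1*(-3267) = 5 + 3267 = 3272)
x(F) = 6 + 3*F (x(F) = 3*F + 6 = 6 + 3*F)
I - x(g(-1)) = 3272 - (6 + 3*(-2 + 6*(-1))) = 3272 - (6 + 3*(-2 - 6)) = 3272 - (6 + 3*(-8)) = 3272 - (6 - 24) = 3272 - 1*(-18) = 3272 + 18 = 3290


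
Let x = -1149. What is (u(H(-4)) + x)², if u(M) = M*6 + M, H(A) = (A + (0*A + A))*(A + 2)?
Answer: 1075369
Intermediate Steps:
H(A) = 2*A*(2 + A) (H(A) = (A + (0 + A))*(2 + A) = (A + A)*(2 + A) = (2*A)*(2 + A) = 2*A*(2 + A))
u(M) = 7*M (u(M) = 6*M + M = 7*M)
(u(H(-4)) + x)² = (7*(2*(-4)*(2 - 4)) - 1149)² = (7*(2*(-4)*(-2)) - 1149)² = (7*16 - 1149)² = (112 - 1149)² = (-1037)² = 1075369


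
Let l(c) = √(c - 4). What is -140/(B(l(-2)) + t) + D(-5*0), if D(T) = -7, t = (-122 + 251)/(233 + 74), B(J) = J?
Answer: 7*(-307*√6 + 6269*I)/(-129*I + 307*√6) ≈ -16.524 + 55.521*I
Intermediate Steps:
l(c) = √(-4 + c)
t = 129/307 ≈ 0.42020
-140/(B(l(-2)) + t) + D(-5*0) = -140/(√(-4 - 2) + 129/307) - 7 = -140/(√(-6) + 129/307) - 7 = -140/(I*√6 + 129/307) - 7 = -140/(129/307 + I*√6) - 7 = -7 - 140/(129/307 + I*√6)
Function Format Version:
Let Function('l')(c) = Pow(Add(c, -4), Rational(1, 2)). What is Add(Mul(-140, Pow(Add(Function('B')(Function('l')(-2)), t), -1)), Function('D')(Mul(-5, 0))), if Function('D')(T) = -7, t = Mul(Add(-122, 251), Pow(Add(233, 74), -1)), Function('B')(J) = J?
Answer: Mul(7, Pow(Add(Mul(-129, I), Mul(307, Pow(6, Rational(1, 2)))), -1), Add(Mul(-307, Pow(6, Rational(1, 2))), Mul(6269, I))) ≈ Add(-16.524, Mul(55.521, I))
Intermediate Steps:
Function('l')(c) = Pow(Add(-4, c), Rational(1, 2))
t = Rational(129, 307) (t = Mul(129, Pow(307, -1)) = Mul(129, Rational(1, 307)) = Rational(129, 307) ≈ 0.42020)
Add(Mul(-140, Pow(Add(Function('B')(Function('l')(-2)), t), -1)), Function('D')(Mul(-5, 0))) = Add(Mul(-140, Pow(Add(Pow(Add(-4, -2), Rational(1, 2)), Rational(129, 307)), -1)), -7) = Add(Mul(-140, Pow(Add(Pow(-6, Rational(1, 2)), Rational(129, 307)), -1)), -7) = Add(Mul(-140, Pow(Add(Mul(I, Pow(6, Rational(1, 2))), Rational(129, 307)), -1)), -7) = Add(Mul(-140, Pow(Add(Rational(129, 307), Mul(I, Pow(6, Rational(1, 2)))), -1)), -7) = Add(-7, Mul(-140, Pow(Add(Rational(129, 307), Mul(I, Pow(6, Rational(1, 2)))), -1)))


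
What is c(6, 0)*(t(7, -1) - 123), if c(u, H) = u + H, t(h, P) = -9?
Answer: -792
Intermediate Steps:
c(u, H) = H + u
c(6, 0)*(t(7, -1) - 123) = (0 + 6)*(-9 - 123) = 6*(-132) = -792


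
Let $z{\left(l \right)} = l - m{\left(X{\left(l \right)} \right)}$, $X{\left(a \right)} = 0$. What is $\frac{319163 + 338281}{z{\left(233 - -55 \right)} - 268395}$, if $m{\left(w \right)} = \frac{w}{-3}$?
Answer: $- \frac{219148}{89369} \approx -2.4522$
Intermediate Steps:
$m{\left(w \right)} = - \frac{w}{3}$ ($m{\left(w \right)} = w \left(- \frac{1}{3}\right) = - \frac{w}{3}$)
$z{\left(l \right)} = l$ ($z{\left(l \right)} = l - \left(- \frac{1}{3}\right) 0 = l - 0 = l + 0 = l$)
$\frac{319163 + 338281}{z{\left(233 - -55 \right)} - 268395} = \frac{319163 + 338281}{\left(233 - -55\right) - 268395} = \frac{657444}{\left(233 + 55\right) - 268395} = \frac{657444}{288 - 268395} = \frac{657444}{-268107} = 657444 \left(- \frac{1}{268107}\right) = - \frac{219148}{89369}$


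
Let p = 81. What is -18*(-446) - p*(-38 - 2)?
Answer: 11268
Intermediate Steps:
-18*(-446) - p*(-38 - 2) = -18*(-446) - 81*(-38 - 2) = 8028 - 81*(-40) = 8028 - 1*(-3240) = 8028 + 3240 = 11268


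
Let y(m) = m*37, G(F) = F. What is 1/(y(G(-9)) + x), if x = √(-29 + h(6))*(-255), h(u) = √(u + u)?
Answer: I/(3*(-111*I + 85*√(29 - 2*√3))) ≈ -0.00018799 + 0.00072746*I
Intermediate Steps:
h(u) = √2*√u (h(u) = √(2*u) = √2*√u)
y(m) = 37*m
x = -255*√(-29 + 2*√3) (x = √(-29 + √2*√6)*(-255) = √(-29 + 2*√3)*(-255) = -255*√(-29 + 2*√3) ≈ -1288.6*I)
1/(y(G(-9)) + x) = 1/(37*(-9) - 255*I*√(29 - 2*√3)) = 1/(-333 - 255*I*√(29 - 2*√3))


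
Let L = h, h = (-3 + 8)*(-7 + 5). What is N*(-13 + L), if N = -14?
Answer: 322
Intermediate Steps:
h = -10 (h = 5*(-2) = -10)
L = -10
N*(-13 + L) = -14*(-13 - 10) = -14*(-23) = 322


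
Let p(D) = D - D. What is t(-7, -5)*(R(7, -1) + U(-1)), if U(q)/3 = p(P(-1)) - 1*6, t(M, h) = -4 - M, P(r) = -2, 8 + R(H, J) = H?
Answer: -57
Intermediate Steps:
R(H, J) = -8 + H
p(D) = 0
U(q) = -18 (U(q) = 3*(0 - 1*6) = 3*(0 - 6) = 3*(-6) = -18)
t(-7, -5)*(R(7, -1) + U(-1)) = (-4 - 1*(-7))*((-8 + 7) - 18) = (-4 + 7)*(-1 - 18) = 3*(-19) = -57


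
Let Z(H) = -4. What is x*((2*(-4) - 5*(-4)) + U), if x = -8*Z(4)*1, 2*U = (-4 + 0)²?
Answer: 640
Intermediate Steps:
U = 8 (U = (-4 + 0)²/2 = (½)*(-4)² = (½)*16 = 8)
x = 32 (x = -8*(-4)*1 = 32*1 = 32)
x*((2*(-4) - 5*(-4)) + U) = 32*((2*(-4) - 5*(-4)) + 8) = 32*((-8 + 20) + 8) = 32*(12 + 8) = 32*20 = 640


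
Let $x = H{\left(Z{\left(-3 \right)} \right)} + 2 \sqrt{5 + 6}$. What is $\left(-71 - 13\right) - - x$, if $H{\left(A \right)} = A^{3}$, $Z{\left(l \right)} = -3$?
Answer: $-111 + 2 \sqrt{11} \approx -104.37$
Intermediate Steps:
$x = -27 + 2 \sqrt{11}$ ($x = \left(-3\right)^{3} + 2 \sqrt{5 + 6} = -27 + 2 \sqrt{11} \approx -20.367$)
$\left(-71 - 13\right) - - x = \left(-71 - 13\right) - - (-27 + 2 \sqrt{11}) = \left(-71 - 13\right) - \left(27 - 2 \sqrt{11}\right) = -84 - \left(27 - 2 \sqrt{11}\right) = -111 + 2 \sqrt{11}$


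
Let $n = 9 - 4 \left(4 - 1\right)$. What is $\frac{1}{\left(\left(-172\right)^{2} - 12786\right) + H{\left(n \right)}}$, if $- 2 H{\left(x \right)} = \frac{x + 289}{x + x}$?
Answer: $\frac{6}{100931} \approx 5.9447 \cdot 10^{-5}$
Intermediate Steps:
$n = -3$ ($n = 9 - 12 = -3$)
$H{\left(x \right)} = - \frac{289 + x}{4 x}$ ($H{\left(x \right)} = - \frac{\left(x + 289\right) \frac{1}{x + x}}{2} = - \frac{\left(289 + x\right) \frac{1}{2 x}}{2} = - \frac{\frac{1}{2} \frac{1}{x} \left(289 + x\right)}{2} = - \frac{289 + x}{4 x}$)
$\frac{1}{\left(\left(-172\right)^{2} - 12786\right) + H{\left(n \right)}} = \frac{1}{\left(\left(-172\right)^{2} - 12786\right) + \frac{-289 - -3}{4 \left(-3\right)}} = \frac{1}{\left(29584 - 12786\right) + \frac{1}{4} \left(- \frac{1}{3}\right) \left(-289 + 3\right)} = \frac{1}{16798 + \frac{1}{4} \left(- \frac{1}{3}\right) \left(-286\right)} = \frac{1}{16798 + \frac{143}{6}} = \frac{1}{\frac{100931}{6}} = \frac{6}{100931}$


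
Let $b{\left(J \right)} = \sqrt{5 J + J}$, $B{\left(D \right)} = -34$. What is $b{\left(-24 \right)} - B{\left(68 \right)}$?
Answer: $34 + 12 i \approx 34.0 + 12.0 i$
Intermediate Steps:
$b{\left(J \right)} = \sqrt{6} \sqrt{J}$ ($b{\left(J \right)} = \sqrt{6 J} = \sqrt{6} \sqrt{J}$)
$b{\left(-24 \right)} - B{\left(68 \right)} = \sqrt{6} \sqrt{-24} - -34 = \sqrt{6} \cdot 2 i \sqrt{6} + 34 = 12 i + 34 = 34 + 12 i$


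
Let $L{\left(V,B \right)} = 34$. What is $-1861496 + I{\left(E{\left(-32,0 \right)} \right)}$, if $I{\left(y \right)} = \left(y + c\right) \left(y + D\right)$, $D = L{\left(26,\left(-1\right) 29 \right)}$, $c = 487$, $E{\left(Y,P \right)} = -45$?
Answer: $-1866358$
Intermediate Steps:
$D = 34$
$I{\left(y \right)} = \left(34 + y\right) \left(487 + y\right)$ ($I{\left(y \right)} = \left(y + 487\right) \left(y + 34\right) = \left(487 + y\right) \left(34 + y\right) = \left(34 + y\right) \left(487 + y\right)$)
$-1861496 + I{\left(E{\left(-32,0 \right)} \right)} = -1861496 + \left(16558 + \left(-45\right)^{2} + 521 \left(-45\right)\right) = -1861496 + \left(16558 + 2025 - 23445\right) = -1861496 - 4862 = -1866358$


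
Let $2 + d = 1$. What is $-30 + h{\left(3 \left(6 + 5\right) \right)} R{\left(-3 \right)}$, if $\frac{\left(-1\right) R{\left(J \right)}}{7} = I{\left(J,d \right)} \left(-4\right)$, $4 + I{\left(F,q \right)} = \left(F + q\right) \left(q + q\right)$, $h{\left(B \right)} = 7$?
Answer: $754$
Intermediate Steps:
$d = -1$ ($d = -2 + 1 = -1$)
$I{\left(F,q \right)} = -4 + 2 q \left(F + q\right)$ ($I{\left(F,q \right)} = -4 + \left(F + q\right) \left(q + q\right) = -4 + \left(F + q\right) 2 q = -4 + 2 q \left(F + q\right)$)
$R{\left(J \right)} = -56 - 56 J$ ($R{\left(J \right)} = - 7 \left(-4 + 2 \left(-1\right)^{2} + 2 J \left(-1\right)\right) \left(-4\right) = - 7 \left(-4 + 2 \cdot 1 - 2 J\right) \left(-4\right) = - 7 \left(-4 + 2 - 2 J\right) \left(-4\right) = - 7 \left(-2 - 2 J\right) \left(-4\right) = - 7 \left(8 + 8 J\right) = -56 - 56 J$)
$-30 + h{\left(3 \left(6 + 5\right) \right)} R{\left(-3 \right)} = -30 + 7 \left(-56 - -168\right) = -30 + 7 \left(-56 + 168\right) = -30 + 7 \cdot 112 = -30 + 784 = 754$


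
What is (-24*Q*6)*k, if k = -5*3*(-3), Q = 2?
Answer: -12960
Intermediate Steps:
k = 45 (k = -15*(-3) = 45)
(-24*Q*6)*k = -48*6*45 = -24*12*45 = -288*45 = -12960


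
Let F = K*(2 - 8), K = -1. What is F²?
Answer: 36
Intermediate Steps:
F = 6 (F = -(2 - 8) = -1*(-6) = 6)
F² = 6² = 36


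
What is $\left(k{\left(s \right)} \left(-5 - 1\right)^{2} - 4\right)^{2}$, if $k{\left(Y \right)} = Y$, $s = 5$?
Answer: $30976$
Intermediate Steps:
$\left(k{\left(s \right)} \left(-5 - 1\right)^{2} - 4\right)^{2} = \left(5 \left(-5 - 1\right)^{2} - 4\right)^{2} = \left(5 \left(-6\right)^{2} - 4\right)^{2} = \left(5 \cdot 36 - 4\right)^{2} = \left(180 - 4\right)^{2} = 176^{2} = 30976$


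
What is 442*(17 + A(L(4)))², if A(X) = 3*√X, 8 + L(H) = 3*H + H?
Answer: 159562 + 90168*√2 ≈ 2.8708e+5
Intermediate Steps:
L(H) = -8 + 4*H (L(H) = -8 + (3*H + H) = -8 + 4*H)
442*(17 + A(L(4)))² = 442*(17 + 3*√(-8 + 4*4))² = 442*(17 + 3*√(-8 + 16))² = 442*(17 + 3*√8)² = 442*(17 + 3*(2*√2))² = 442*(17 + 6*√2)²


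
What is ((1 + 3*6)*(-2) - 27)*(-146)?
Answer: 9490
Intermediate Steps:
((1 + 3*6)*(-2) - 27)*(-146) = ((1 + 18)*(-2) - 27)*(-146) = (19*(-2) - 27)*(-146) = (-38 - 27)*(-146) = -65*(-146) = 9490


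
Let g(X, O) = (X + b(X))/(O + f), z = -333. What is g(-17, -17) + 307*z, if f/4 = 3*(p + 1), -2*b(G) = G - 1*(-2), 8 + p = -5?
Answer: -32918363/322 ≈ -1.0223e+5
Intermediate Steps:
p = -13 (p = -8 - 5 = -13)
b(G) = -1 - G/2 (b(G) = -(G - 1*(-2))/2 = -(G + 2)/2 = -(2 + G)/2 = -1 - G/2)
f = -144 (f = 4*(3*(-13 + 1)) = 4*(3*(-12)) = 4*(-36) = -144)
g(X, O) = (-1 + X/2)/(-144 + O) (g(X, O) = (X + (-1 - X/2))/(O - 144) = (-1 + X/2)/(-144 + O))
g(-17, -17) + 307*z = (-2 - 17)/(2*(-144 - 17)) + 307*(-333) = (½)*(-19)/(-161) - 102231 = (½)*(-1/161)*(-19) - 102231 = 19/322 - 102231 = -32918363/322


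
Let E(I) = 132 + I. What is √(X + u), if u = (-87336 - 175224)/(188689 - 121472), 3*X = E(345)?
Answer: 9*√8651029551/67217 ≈ 12.454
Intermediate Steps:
X = 159 (X = (132 + 345)/3 = (⅓)*477 = 159)
u = -262560/67217 ≈ -3.9062
√(X + u) = √(159 - 262560/67217) = √(10424943/67217) = 9*√8651029551/67217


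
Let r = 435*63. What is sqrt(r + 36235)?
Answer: 2*sqrt(15910) ≈ 252.27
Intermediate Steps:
r = 27405
sqrt(r + 36235) = sqrt(27405 + 36235) = sqrt(63640) = 2*sqrt(15910)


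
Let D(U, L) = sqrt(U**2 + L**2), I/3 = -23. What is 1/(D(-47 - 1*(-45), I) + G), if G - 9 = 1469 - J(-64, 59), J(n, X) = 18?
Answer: 292/425367 - sqrt(4765)/2126835 ≈ 0.00065401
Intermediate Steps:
I = -69 (I = 3*(-23) = -69)
G = 1460 (G = 9 + (1469 - 1*18) = 9 + (1469 - 18) = 9 + 1451 = 1460)
D(U, L) = sqrt(L**2 + U**2)
1/(D(-47 - 1*(-45), I) + G) = 1/(sqrt((-69)**2 + (-47 - 1*(-45))**2) + 1460) = 1/(sqrt(4761 + (-47 + 45)**2) + 1460) = 1/(sqrt(4761 + (-2)**2) + 1460) = 1/(sqrt(4761 + 4) + 1460) = 1/(sqrt(4765) + 1460) = 1/(1460 + sqrt(4765))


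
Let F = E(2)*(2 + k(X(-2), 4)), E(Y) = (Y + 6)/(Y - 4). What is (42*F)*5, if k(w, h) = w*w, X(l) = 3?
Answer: -9240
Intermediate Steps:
E(Y) = (6 + Y)/(-4 + Y)
k(w, h) = w**2
F = -44 (F = ((6 + 2)/(-4 + 2))*(2 + 3**2) = (8/(-2))*(2 + 9) = -1/2*8*11 = -4*11 = -44)
(42*F)*5 = (42*(-44))*5 = -1848*5 = -9240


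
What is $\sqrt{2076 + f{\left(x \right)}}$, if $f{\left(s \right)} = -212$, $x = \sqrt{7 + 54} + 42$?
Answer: $2 \sqrt{466} \approx 43.174$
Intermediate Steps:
$x = 42 + \sqrt{61}$ ($x = \sqrt{61} + 42 = 42 + \sqrt{61} \approx 49.81$)
$\sqrt{2076 + f{\left(x \right)}} = \sqrt{2076 - 212} = \sqrt{1864} = 2 \sqrt{466}$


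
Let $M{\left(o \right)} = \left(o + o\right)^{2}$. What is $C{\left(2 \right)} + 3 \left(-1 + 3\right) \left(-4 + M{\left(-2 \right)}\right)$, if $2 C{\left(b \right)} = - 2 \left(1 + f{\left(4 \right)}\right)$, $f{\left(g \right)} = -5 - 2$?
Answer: $78$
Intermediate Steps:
$f{\left(g \right)} = -7$ ($f{\left(g \right)} = -5 - 2 = -7$)
$M{\left(o \right)} = 4 o^{2}$ ($M{\left(o \right)} = \left(2 o\right)^{2} = 4 o^{2}$)
$C{\left(b \right)} = 6$ ($C{\left(b \right)} = \frac{\left(-2\right) \left(1 - 7\right)}{2} = \frac{\left(-2\right) \left(-6\right)}{2} = \frac{1}{2} \cdot 12 = 6$)
$C{\left(2 \right)} + 3 \left(-1 + 3\right) \left(-4 + M{\left(-2 \right)}\right) = 6 + 3 \left(-1 + 3\right) \left(-4 + 4 \left(-2\right)^{2}\right) = 6 + 3 \cdot 2 \left(-4 + 4 \cdot 4\right) = 6 + 3 \cdot 2 \left(-4 + 16\right) = 6 + 3 \cdot 2 \cdot 12 = 6 + 3 \cdot 24 = 6 + 72 = 78$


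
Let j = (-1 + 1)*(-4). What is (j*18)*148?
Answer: 0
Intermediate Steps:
j = 0 (j = 0*(-4) = 0)
(j*18)*148 = (0*18)*148 = 0*148 = 0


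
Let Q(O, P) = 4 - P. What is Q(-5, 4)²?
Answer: 0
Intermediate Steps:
Q(-5, 4)² = (4 - 1*4)² = (4 - 4)² = 0² = 0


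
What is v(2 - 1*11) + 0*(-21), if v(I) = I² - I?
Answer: 90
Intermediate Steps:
v(2 - 1*11) + 0*(-21) = (2 - 1*11)*(-1 + (2 - 1*11)) + 0*(-21) = (2 - 11)*(-1 + (2 - 11)) + 0 = -9*(-1 - 9) + 0 = -9*(-10) + 0 = 90 + 0 = 90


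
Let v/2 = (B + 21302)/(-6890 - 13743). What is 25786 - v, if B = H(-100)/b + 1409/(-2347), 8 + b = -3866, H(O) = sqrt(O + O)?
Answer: 1248803825456/48425651 - 10*I*sqrt(2)/39966121 ≈ 25788.0 - 3.5385e-7*I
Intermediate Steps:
H(O) = sqrt(2)*sqrt(O) (H(O) = sqrt(2*O) = sqrt(2)*sqrt(O))
b = -3874 (b = -8 - 3866 = -3874)
B = -1409/2347 - 5*I*sqrt(2)/1937 (B = (sqrt(2)*sqrt(-100))/(-3874) + 1409/(-2347) = (sqrt(2)*(10*I))*(-1/3874) + 1409*(-1/2347) = (10*I*sqrt(2))*(-1/3874) - 1409/2347 = -5*I*sqrt(2)/1937 - 1409/2347 = -1409/2347 - 5*I*sqrt(2)/1937 ≈ -0.60034 - 0.0036505*I)
v = -99988770/48425651 + 10*I*sqrt(2)/39966121 (v = 2*(((-1409/2347 - 5*I*sqrt(2)/1937) + 21302)/(-6890 - 13743)) = 2*((49994385/2347 - 5*I*sqrt(2)/1937)/(-20633)) = 2*((49994385/2347 - 5*I*sqrt(2)/1937)*(-1/20633)) = 2*(-49994385/48425651 + 5*I*sqrt(2)/39966121) = -99988770/48425651 + 10*I*sqrt(2)/39966121 ≈ -2.0648 + 3.5385e-7*I)
25786 - v = 25786 - (-99988770/48425651 + 10*I*sqrt(2)/39966121) = 25786 + (99988770/48425651 - 10*I*sqrt(2)/39966121) = 1248803825456/48425651 - 10*I*sqrt(2)/39966121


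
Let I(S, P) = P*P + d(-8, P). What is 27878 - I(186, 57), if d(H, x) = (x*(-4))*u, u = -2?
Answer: 24173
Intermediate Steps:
d(H, x) = 8*x (d(H, x) = (x*(-4))*(-2) = -4*x*(-2) = 8*x)
I(S, P) = P² + 8*P (I(S, P) = P*P + 8*P = P² + 8*P)
27878 - I(186, 57) = 27878 - 57*(8 + 57) = 27878 - 57*65 = 27878 - 1*3705 = 27878 - 3705 = 24173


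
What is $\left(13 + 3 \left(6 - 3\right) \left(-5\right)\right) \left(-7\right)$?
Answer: $224$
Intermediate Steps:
$\left(13 + 3 \left(6 - 3\right) \left(-5\right)\right) \left(-7\right) = \left(13 + 3 \cdot 3 \left(-5\right)\right) \left(-7\right) = \left(13 + 9 \left(-5\right)\right) \left(-7\right) = \left(13 - 45\right) \left(-7\right) = \left(-32\right) \left(-7\right) = 224$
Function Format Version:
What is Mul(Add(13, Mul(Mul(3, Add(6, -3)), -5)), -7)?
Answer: 224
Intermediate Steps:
Mul(Add(13, Mul(Mul(3, Add(6, -3)), -5)), -7) = Mul(Add(13, Mul(Mul(3, 3), -5)), -7) = Mul(Add(13, Mul(9, -5)), -7) = Mul(Add(13, -45), -7) = Mul(-32, -7) = 224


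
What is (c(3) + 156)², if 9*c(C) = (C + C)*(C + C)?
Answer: 25600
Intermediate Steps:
c(C) = 4*C²/9 (c(C) = ((C + C)*(C + C))/9 = ((2*C)*(2*C))/9 = (4*C²)/9 = 4*C²/9)
(c(3) + 156)² = ((4/9)*3² + 156)² = ((4/9)*9 + 156)² = (4 + 156)² = 160² = 25600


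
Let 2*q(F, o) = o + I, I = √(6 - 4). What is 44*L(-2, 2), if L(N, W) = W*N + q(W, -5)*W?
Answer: -396 + 44*√2 ≈ -333.77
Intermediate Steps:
I = √2 ≈ 1.4142
q(F, o) = o/2 + √2/2 (q(F, o) = (o + √2)/2 = o/2 + √2/2)
L(N, W) = N*W + W*(-5/2 + √2/2) (L(N, W) = W*N + ((½)*(-5) + √2/2)*W = N*W + (-5/2 + √2/2)*W = N*W + W*(-5/2 + √2/2))
44*L(-2, 2) = 44*((½)*2*(-5 + √2 + 2*(-2))) = 44*((½)*2*(-5 + √2 - 4)) = 44*((½)*2*(-9 + √2)) = 44*(-9 + √2) = -396 + 44*√2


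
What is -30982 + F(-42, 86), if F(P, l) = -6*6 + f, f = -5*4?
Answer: -31038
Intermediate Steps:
f = -20
F(P, l) = -56 (F(P, l) = -6*6 - 20 = -36 - 20 = -56)
-30982 + F(-42, 86) = -30982 - 56 = -31038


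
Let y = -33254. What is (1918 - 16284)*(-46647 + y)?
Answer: 1147857766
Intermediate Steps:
(1918 - 16284)*(-46647 + y) = (1918 - 16284)*(-46647 - 33254) = -14366*(-79901) = 1147857766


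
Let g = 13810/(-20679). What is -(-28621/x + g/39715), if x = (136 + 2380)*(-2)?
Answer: -4701079715053/826522590504 ≈ -5.6878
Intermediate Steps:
x = -5032 (x = 2516*(-2) = -5032)
g = -13810/20679 (g = 13810*(-1/20679) = -13810/20679 ≈ -0.66783)
-(-28621/x + g/39715) = -(-28621/(-5032) - 13810/20679/39715) = -(-28621*(-1/5032) - 13810/20679*1/39715) = -(28621/5032 - 2762/164253297) = -1*4701079715053/826522590504 = -4701079715053/826522590504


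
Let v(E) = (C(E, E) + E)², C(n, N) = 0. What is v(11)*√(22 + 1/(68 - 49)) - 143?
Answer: -143 + 121*√7961/19 ≈ 425.22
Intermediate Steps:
v(E) = E² (v(E) = (0 + E)² = E²)
v(11)*√(22 + 1/(68 - 49)) - 143 = 11²*√(22 + 1/(68 - 49)) - 143 = 121*√(22 + 1/19) - 143 = 121*√(419/19) - 143 = 121*(√7961/19) - 143 = 121*√7961/19 - 143 = -143 + 121*√7961/19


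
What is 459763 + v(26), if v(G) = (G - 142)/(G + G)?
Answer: 5976890/13 ≈ 4.5976e+5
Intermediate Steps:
v(G) = (-142 + G)/(2*G) (v(G) = (-142 + G)/((2*G)) = (-142 + G)*(1/(2*G)) = (-142 + G)/(2*G))
459763 + v(26) = 459763 + (½)*(-142 + 26)/26 = 459763 + (½)*(1/26)*(-116) = 459763 - 29/13 = 5976890/13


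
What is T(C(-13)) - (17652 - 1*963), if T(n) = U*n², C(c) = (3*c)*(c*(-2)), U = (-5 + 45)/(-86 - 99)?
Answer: -8843061/37 ≈ -2.3900e+5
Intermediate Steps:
U = -8/37 (U = 40/(-185) = 40*(-1/185) = -8/37 ≈ -0.21622)
C(c) = -6*c² (C(c) = (3*c)*(-2*c) = -6*c²)
T(n) = -8*n²/37
T(C(-13)) - (17652 - 1*963) = -8*(-6*(-13)²)²/37 - (17652 - 1*963) = -8*(-6*169)²/37 - (17652 - 963) = -8/37*(-1014)² - 1*16689 = -8/37*1028196 - 16689 = -8225568/37 - 16689 = -8843061/37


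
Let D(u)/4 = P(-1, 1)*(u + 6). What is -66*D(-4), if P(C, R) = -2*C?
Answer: -1056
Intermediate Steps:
D(u) = 48 + 8*u (D(u) = 4*((-2*(-1))*(u + 6)) = 4*(2*(6 + u)) = 4*(12 + 2*u) = 48 + 8*u)
-66*D(-4) = -66*(48 + 8*(-4)) = -66*(48 - 32) = -66*16 = -1056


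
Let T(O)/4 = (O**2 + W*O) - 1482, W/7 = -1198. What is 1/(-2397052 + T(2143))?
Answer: -1/55917976 ≈ -1.7883e-8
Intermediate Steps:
W = -8386 (W = 7*(-1198) = -8386)
T(O) = -5928 - 33544*O + 4*O**2 (T(O) = 4*((O**2 - 8386*O) - 1482) = 4*(-1482 + O**2 - 8386*O) = -5928 - 33544*O + 4*O**2)
1/(-2397052 + T(2143)) = 1/(-2397052 + (-5928 - 33544*2143 + 4*2143**2)) = 1/(-2397052 + (-5928 - 71884792 + 4*4592449)) = 1/(-2397052 + (-5928 - 71884792 + 18369796)) = 1/(-2397052 - 53520924) = 1/(-55917976) = -1/55917976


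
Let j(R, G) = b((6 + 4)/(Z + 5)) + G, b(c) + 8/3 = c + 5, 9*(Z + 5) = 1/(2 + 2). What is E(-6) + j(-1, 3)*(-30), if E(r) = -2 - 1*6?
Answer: -10968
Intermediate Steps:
Z = -179/36 (Z = -5 + 1/(9*(2 + 2)) = -5 + (⅑)/4 = -5 + (⅑)*(¼) = -5 + 1/36 = -179/36 ≈ -4.9722)
b(c) = 7/3 + c (b(c) = -8/3 + (c + 5) = -8/3 + (5 + c) = 7/3 + c)
E(r) = -8 (E(r) = -2 - 6 = -8)
j(R, G) = 1087/3 + G (j(R, G) = (7/3 + (6 + 4)/(-179/36 + 5)) + G = (7/3 + 10/(1/36)) + G = (7/3 + 10*36) + G = (7/3 + 360) + G = 1087/3 + G)
E(-6) + j(-1, 3)*(-30) = -8 + (1087/3 + 3)*(-30) = -8 + (1096/3)*(-30) = -8 - 10960 = -10968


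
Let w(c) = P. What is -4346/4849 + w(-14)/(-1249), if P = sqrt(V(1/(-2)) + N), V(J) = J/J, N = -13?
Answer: -4346/4849 - 2*I*sqrt(3)/1249 ≈ -0.89627 - 0.0027735*I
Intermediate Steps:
V(J) = 1
P = 2*I*sqrt(3) (P = sqrt(1 - 13) = sqrt(-12) = 2*I*sqrt(3) ≈ 3.4641*I)
w(c) = 2*I*sqrt(3)
-4346/4849 + w(-14)/(-1249) = -4346/4849 + (2*I*sqrt(3))/(-1249) = -4346*1/4849 + (2*I*sqrt(3))*(-1/1249) = -4346/4849 - 2*I*sqrt(3)/1249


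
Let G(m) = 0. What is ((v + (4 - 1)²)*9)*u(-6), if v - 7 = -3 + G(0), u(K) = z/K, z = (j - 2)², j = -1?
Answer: -351/2 ≈ -175.50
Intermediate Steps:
z = 9 (z = (-1 - 2)² = (-3)² = 9)
u(K) = 9/K
v = 4 (v = 7 + (-3 + 0) = 7 - 3 = 4)
((v + (4 - 1)²)*9)*u(-6) = ((4 + (4 - 1)²)*9)*(9/(-6)) = ((4 + 3²)*9)*(9*(-⅙)) = ((4 + 9)*9)*(-3/2) = (13*9)*(-3/2) = 117*(-3/2) = -351/2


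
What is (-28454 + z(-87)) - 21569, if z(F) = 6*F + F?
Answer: -50632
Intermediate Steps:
z(F) = 7*F
(-28454 + z(-87)) - 21569 = (-28454 + 7*(-87)) - 21569 = (-28454 - 609) - 21569 = -29063 - 21569 = -50632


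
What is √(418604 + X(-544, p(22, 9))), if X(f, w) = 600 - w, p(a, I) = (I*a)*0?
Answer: 2*√104801 ≈ 647.46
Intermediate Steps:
p(a, I) = 0
√(418604 + X(-544, p(22, 9))) = √(418604 + (600 - 1*0)) = √(418604 + (600 + 0)) = √(418604 + 600) = √419204 = 2*√104801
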